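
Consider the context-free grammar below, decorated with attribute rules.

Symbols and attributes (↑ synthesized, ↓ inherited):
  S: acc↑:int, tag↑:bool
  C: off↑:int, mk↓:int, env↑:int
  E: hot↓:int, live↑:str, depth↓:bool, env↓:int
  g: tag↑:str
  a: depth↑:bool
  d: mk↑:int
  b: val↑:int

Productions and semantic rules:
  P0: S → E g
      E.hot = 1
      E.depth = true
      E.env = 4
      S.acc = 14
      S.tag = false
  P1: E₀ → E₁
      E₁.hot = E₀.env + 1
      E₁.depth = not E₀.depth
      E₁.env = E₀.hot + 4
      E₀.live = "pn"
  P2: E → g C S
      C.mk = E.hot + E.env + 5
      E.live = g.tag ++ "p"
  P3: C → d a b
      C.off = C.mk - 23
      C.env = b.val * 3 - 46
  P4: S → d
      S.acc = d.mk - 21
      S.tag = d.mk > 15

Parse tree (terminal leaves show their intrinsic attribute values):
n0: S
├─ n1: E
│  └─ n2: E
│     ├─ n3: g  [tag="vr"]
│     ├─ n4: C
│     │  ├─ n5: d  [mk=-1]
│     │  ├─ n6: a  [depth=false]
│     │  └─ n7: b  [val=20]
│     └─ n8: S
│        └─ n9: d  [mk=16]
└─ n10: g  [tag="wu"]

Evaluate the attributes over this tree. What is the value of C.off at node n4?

1. n1.hot = 1  [1]
2. n1.depth = true  [true]
3. n1.env = 4  [4]
4. n2.hot = 5  [E₀.env + 1]
5. n2.depth = false  [not E₀.depth]
6. n2.env = 5  [E₀.hot + 4]
7. n3.tag = "vr"  [terminal]
8. n4.mk = 15  [E.hot + E.env + 5]
9. n5.mk = -1  [terminal]
10. n6.depth = false  [terminal]
11. n7.val = 20  [terminal]
12. n4.off = -8  [C.mk - 23]
13. n4.env = 14  [b.val * 3 - 46]
14. n9.mk = 16  [terminal]
15. n8.acc = -5  [d.mk - 21]
16. n8.tag = true  [d.mk > 15]
17. n2.live = "vrp"  [g.tag ++ "p"]
18. n1.live = "pn"  ["pn"]
19. n10.tag = "wu"  [terminal]
20. n0.acc = 14  [14]
21. n0.tag = false  [false]

-8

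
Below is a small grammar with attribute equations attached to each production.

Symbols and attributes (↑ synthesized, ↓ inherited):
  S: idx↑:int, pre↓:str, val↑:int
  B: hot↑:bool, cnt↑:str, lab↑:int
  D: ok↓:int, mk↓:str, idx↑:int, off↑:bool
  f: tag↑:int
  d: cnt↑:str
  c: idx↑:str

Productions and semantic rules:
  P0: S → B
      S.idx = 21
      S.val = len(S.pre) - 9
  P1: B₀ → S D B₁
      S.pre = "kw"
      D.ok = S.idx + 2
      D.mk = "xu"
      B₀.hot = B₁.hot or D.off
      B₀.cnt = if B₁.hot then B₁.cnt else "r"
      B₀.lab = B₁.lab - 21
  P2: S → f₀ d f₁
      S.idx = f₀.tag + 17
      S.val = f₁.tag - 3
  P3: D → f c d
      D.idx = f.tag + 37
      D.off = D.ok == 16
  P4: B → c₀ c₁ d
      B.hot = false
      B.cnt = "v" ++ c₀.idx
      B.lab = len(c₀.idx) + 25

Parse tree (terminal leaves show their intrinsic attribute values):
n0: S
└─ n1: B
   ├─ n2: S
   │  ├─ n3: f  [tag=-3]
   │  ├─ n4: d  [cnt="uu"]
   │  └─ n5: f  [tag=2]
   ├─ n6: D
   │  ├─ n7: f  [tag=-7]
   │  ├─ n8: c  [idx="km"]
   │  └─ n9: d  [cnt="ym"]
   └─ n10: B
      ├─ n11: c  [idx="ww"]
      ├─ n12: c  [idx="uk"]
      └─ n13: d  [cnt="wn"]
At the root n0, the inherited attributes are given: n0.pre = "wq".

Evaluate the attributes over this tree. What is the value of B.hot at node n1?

true

1. n0.pre = "wq"  [given at root]
2. n2.pre = "kw"  ["kw"]
3. n3.tag = -3  [terminal]
4. n4.cnt = "uu"  [terminal]
5. n5.tag = 2  [terminal]
6. n2.idx = 14  [f₀.tag + 17]
7. n2.val = -1  [f₁.tag - 3]
8. n6.ok = 16  [S.idx + 2]
9. n6.mk = "xu"  ["xu"]
10. n7.tag = -7  [terminal]
11. n8.idx = "km"  [terminal]
12. n9.cnt = "ym"  [terminal]
13. n6.idx = 30  [f.tag + 37]
14. n6.off = true  [D.ok == 16]
15. n11.idx = "ww"  [terminal]
16. n12.idx = "uk"  [terminal]
17. n13.cnt = "wn"  [terminal]
18. n10.hot = false  [false]
19. n10.cnt = "vww"  ["v" ++ c₀.idx]
20. n10.lab = 27  [len(c₀.idx) + 25]
21. n1.hot = true  [B₁.hot or D.off]
22. n1.cnt = "r"  [if B₁.hot then B₁.cnt else "r"]
23. n1.lab = 6  [B₁.lab - 21]
24. n0.idx = 21  [21]
25. n0.val = -7  [len(S.pre) - 9]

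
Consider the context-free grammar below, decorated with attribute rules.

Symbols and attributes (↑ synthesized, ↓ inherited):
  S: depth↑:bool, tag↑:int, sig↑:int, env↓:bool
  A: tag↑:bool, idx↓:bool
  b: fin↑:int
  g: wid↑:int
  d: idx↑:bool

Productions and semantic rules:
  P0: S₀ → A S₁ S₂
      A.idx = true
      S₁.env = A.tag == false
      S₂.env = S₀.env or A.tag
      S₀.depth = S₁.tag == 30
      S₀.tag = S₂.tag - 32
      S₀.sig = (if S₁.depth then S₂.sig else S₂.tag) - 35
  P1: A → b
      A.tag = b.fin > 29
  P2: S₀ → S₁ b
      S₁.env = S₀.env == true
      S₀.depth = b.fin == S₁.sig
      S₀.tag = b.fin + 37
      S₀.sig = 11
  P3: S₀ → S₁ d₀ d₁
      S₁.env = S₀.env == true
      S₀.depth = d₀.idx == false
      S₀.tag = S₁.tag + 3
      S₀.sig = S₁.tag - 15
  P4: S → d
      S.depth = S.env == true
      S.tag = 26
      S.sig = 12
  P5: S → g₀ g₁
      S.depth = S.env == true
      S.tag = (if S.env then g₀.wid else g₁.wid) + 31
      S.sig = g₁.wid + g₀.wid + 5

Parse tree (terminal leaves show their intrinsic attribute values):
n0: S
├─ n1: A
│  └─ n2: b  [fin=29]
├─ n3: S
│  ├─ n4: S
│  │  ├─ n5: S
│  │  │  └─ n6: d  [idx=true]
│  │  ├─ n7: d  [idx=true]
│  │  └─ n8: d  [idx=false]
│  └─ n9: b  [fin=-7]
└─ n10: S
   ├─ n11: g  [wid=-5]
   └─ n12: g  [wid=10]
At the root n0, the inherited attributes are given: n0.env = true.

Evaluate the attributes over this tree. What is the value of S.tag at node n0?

1. n0.env = true  [given at root]
2. n1.idx = true  [true]
3. n2.fin = 29  [terminal]
4. n1.tag = false  [b.fin > 29]
5. n3.env = true  [A.tag == false]
6. n4.env = true  [S₀.env == true]
7. n5.env = true  [S₀.env == true]
8. n6.idx = true  [terminal]
9. n5.depth = true  [S.env == true]
10. n5.tag = 26  [26]
11. n5.sig = 12  [12]
12. n7.idx = true  [terminal]
13. n8.idx = false  [terminal]
14. n4.depth = false  [d₀.idx == false]
15. n4.tag = 29  [S₁.tag + 3]
16. n4.sig = 11  [S₁.tag - 15]
17. n9.fin = -7  [terminal]
18. n3.depth = false  [b.fin == S₁.sig]
19. n3.tag = 30  [b.fin + 37]
20. n3.sig = 11  [11]
21. n10.env = true  [S₀.env or A.tag]
22. n11.wid = -5  [terminal]
23. n12.wid = 10  [terminal]
24. n10.depth = true  [S.env == true]
25. n10.tag = 26  [(if S.env then g₀.wid else g₁.wid) + 31]
26. n10.sig = 10  [g₁.wid + g₀.wid + 5]
27. n0.depth = true  [S₁.tag == 30]
28. n0.tag = -6  [S₂.tag - 32]
29. n0.sig = -9  [(if S₁.depth then S₂.sig else S₂.tag) - 35]

-6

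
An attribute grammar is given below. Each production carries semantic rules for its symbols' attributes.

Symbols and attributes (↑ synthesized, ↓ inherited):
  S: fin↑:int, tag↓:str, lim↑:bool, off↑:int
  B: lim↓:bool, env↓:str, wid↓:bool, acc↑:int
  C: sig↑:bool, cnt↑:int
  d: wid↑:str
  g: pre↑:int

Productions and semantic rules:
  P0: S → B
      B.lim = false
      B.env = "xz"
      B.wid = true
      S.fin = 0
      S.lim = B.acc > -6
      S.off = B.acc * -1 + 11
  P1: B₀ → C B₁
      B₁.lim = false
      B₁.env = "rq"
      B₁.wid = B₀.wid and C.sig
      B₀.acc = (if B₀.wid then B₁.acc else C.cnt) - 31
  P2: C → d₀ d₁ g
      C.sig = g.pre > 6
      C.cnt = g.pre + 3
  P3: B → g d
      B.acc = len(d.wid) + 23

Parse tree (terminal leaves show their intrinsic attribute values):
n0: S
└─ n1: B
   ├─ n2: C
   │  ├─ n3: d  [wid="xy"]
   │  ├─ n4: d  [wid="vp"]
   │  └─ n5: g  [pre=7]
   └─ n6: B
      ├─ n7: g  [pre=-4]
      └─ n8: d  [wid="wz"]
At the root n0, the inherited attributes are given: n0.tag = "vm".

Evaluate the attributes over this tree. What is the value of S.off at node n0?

17

1. n0.tag = "vm"  [given at root]
2. n1.lim = false  [false]
3. n1.env = "xz"  ["xz"]
4. n1.wid = true  [true]
5. n3.wid = "xy"  [terminal]
6. n4.wid = "vp"  [terminal]
7. n5.pre = 7  [terminal]
8. n2.sig = true  [g.pre > 6]
9. n2.cnt = 10  [g.pre + 3]
10. n6.lim = false  [false]
11. n6.env = "rq"  ["rq"]
12. n6.wid = true  [B₀.wid and C.sig]
13. n7.pre = -4  [terminal]
14. n8.wid = "wz"  [terminal]
15. n6.acc = 25  [len(d.wid) + 23]
16. n1.acc = -6  [(if B₀.wid then B₁.acc else C.cnt) - 31]
17. n0.fin = 0  [0]
18. n0.lim = false  [B.acc > -6]
19. n0.off = 17  [B.acc * -1 + 11]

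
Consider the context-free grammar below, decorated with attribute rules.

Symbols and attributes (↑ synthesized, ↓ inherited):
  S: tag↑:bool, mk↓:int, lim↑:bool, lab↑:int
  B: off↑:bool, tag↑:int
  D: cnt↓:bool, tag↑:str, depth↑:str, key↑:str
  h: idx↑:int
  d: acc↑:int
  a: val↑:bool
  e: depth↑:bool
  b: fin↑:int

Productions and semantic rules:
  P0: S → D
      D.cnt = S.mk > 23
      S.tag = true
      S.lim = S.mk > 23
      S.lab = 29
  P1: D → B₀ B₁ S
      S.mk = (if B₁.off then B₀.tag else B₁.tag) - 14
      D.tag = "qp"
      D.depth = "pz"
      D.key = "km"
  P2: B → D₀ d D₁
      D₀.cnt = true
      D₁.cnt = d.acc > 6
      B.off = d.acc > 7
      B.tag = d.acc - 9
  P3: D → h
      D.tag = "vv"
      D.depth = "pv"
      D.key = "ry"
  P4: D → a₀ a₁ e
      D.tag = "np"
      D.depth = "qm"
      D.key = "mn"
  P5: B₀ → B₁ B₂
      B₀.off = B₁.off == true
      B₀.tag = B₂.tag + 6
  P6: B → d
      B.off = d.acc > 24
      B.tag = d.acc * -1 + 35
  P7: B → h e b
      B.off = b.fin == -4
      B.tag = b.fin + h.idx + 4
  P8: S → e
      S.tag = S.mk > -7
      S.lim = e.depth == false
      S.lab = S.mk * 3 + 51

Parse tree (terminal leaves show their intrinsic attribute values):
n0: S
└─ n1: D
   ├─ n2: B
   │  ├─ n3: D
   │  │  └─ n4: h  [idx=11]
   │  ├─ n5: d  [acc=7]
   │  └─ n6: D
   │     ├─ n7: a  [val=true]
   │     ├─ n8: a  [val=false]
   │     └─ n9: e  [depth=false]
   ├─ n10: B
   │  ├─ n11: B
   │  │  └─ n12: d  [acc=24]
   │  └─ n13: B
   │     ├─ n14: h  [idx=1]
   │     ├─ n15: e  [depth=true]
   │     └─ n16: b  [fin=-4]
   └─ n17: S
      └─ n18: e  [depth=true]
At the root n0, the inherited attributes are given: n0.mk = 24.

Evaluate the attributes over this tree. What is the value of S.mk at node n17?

1. n0.mk = 24  [given at root]
2. n1.cnt = true  [S.mk > 23]
3. n3.cnt = true  [true]
4. n4.idx = 11  [terminal]
5. n3.tag = "vv"  ["vv"]
6. n3.depth = "pv"  ["pv"]
7. n3.key = "ry"  ["ry"]
8. n5.acc = 7  [terminal]
9. n6.cnt = true  [d.acc > 6]
10. n7.val = true  [terminal]
11. n8.val = false  [terminal]
12. n9.depth = false  [terminal]
13. n6.tag = "np"  ["np"]
14. n6.depth = "qm"  ["qm"]
15. n6.key = "mn"  ["mn"]
16. n2.off = false  [d.acc > 7]
17. n2.tag = -2  [d.acc - 9]
18. n12.acc = 24  [terminal]
19. n11.off = false  [d.acc > 24]
20. n11.tag = 11  [d.acc * -1 + 35]
21. n14.idx = 1  [terminal]
22. n15.depth = true  [terminal]
23. n16.fin = -4  [terminal]
24. n13.off = true  [b.fin == -4]
25. n13.tag = 1  [b.fin + h.idx + 4]
26. n10.off = false  [B₁.off == true]
27. n10.tag = 7  [B₂.tag + 6]
28. n17.mk = -7  [(if B₁.off then B₀.tag else B₁.tag) - 14]
29. n18.depth = true  [terminal]
30. n17.tag = false  [S.mk > -7]
31. n17.lim = false  [e.depth == false]
32. n17.lab = 30  [S.mk * 3 + 51]
33. n1.tag = "qp"  ["qp"]
34. n1.depth = "pz"  ["pz"]
35. n1.key = "km"  ["km"]
36. n0.tag = true  [true]
37. n0.lim = true  [S.mk > 23]
38. n0.lab = 29  [29]

-7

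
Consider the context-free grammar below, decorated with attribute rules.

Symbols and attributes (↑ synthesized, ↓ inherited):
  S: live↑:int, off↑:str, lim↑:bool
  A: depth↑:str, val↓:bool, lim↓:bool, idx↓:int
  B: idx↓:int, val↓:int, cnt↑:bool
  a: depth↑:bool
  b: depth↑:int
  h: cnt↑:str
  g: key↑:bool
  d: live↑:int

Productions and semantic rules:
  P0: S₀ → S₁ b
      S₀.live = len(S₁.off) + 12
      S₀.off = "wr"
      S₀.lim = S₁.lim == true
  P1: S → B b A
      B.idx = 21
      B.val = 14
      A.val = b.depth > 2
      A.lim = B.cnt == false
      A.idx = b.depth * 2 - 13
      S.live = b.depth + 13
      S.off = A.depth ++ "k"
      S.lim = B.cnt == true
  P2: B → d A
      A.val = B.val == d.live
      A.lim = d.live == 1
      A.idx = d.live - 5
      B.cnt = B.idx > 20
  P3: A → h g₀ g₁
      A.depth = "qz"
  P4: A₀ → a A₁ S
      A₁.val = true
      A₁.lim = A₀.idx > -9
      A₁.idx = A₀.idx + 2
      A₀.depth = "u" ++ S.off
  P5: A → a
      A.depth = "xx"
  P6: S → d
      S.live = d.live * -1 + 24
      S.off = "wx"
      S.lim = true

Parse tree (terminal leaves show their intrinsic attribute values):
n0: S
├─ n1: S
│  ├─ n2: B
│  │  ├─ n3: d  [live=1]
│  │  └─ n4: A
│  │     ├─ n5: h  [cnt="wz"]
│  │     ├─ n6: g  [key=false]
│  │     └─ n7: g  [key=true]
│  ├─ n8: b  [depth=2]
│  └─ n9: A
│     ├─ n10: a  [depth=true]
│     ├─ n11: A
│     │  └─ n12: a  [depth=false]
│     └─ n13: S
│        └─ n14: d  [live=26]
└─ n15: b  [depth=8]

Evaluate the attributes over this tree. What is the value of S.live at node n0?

1. n2.idx = 21  [21]
2. n2.val = 14  [14]
3. n3.live = 1  [terminal]
4. n4.val = false  [B.val == d.live]
5. n4.lim = true  [d.live == 1]
6. n4.idx = -4  [d.live - 5]
7. n5.cnt = "wz"  [terminal]
8. n6.key = false  [terminal]
9. n7.key = true  [terminal]
10. n4.depth = "qz"  ["qz"]
11. n2.cnt = true  [B.idx > 20]
12. n8.depth = 2  [terminal]
13. n9.val = false  [b.depth > 2]
14. n9.lim = false  [B.cnt == false]
15. n9.idx = -9  [b.depth * 2 - 13]
16. n10.depth = true  [terminal]
17. n11.val = true  [true]
18. n11.lim = false  [A₀.idx > -9]
19. n11.idx = -7  [A₀.idx + 2]
20. n12.depth = false  [terminal]
21. n11.depth = "xx"  ["xx"]
22. n14.live = 26  [terminal]
23. n13.live = -2  [d.live * -1 + 24]
24. n13.off = "wx"  ["wx"]
25. n13.lim = true  [true]
26. n9.depth = "uwx"  ["u" ++ S.off]
27. n1.live = 15  [b.depth + 13]
28. n1.off = "uwxk"  [A.depth ++ "k"]
29. n1.lim = true  [B.cnt == true]
30. n15.depth = 8  [terminal]
31. n0.live = 16  [len(S₁.off) + 12]
32. n0.off = "wr"  ["wr"]
33. n0.lim = true  [S₁.lim == true]

16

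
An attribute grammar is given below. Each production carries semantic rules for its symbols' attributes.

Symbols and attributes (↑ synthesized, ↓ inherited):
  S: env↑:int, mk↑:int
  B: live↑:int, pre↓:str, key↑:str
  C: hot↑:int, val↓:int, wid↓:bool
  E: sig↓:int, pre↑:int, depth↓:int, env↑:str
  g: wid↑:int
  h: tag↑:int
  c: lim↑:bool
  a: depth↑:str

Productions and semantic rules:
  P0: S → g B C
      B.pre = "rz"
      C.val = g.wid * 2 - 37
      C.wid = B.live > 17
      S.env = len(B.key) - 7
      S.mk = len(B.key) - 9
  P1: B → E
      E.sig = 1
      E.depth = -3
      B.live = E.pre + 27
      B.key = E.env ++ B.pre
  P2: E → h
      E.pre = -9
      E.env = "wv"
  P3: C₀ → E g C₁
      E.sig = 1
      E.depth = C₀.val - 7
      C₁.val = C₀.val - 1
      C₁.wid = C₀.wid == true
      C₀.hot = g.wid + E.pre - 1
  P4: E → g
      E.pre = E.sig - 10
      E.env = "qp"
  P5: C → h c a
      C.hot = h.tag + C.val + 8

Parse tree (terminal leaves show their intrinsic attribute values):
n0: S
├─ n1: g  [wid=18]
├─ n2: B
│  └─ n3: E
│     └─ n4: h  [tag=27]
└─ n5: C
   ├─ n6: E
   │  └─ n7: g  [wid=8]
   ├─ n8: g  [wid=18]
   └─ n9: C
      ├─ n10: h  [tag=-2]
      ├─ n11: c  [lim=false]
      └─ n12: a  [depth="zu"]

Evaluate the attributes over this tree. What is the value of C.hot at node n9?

4

1. n1.wid = 18  [terminal]
2. n2.pre = "rz"  ["rz"]
3. n3.sig = 1  [1]
4. n3.depth = -3  [-3]
5. n4.tag = 27  [terminal]
6. n3.pre = -9  [-9]
7. n3.env = "wv"  ["wv"]
8. n2.live = 18  [E.pre + 27]
9. n2.key = "wvrz"  [E.env ++ B.pre]
10. n5.val = -1  [g.wid * 2 - 37]
11. n5.wid = true  [B.live > 17]
12. n6.sig = 1  [1]
13. n6.depth = -8  [C₀.val - 7]
14. n7.wid = 8  [terminal]
15. n6.pre = -9  [E.sig - 10]
16. n6.env = "qp"  ["qp"]
17. n8.wid = 18  [terminal]
18. n9.val = -2  [C₀.val - 1]
19. n9.wid = true  [C₀.wid == true]
20. n10.tag = -2  [terminal]
21. n11.lim = false  [terminal]
22. n12.depth = "zu"  [terminal]
23. n9.hot = 4  [h.tag + C.val + 8]
24. n5.hot = 8  [g.wid + E.pre - 1]
25. n0.env = -3  [len(B.key) - 7]
26. n0.mk = -5  [len(B.key) - 9]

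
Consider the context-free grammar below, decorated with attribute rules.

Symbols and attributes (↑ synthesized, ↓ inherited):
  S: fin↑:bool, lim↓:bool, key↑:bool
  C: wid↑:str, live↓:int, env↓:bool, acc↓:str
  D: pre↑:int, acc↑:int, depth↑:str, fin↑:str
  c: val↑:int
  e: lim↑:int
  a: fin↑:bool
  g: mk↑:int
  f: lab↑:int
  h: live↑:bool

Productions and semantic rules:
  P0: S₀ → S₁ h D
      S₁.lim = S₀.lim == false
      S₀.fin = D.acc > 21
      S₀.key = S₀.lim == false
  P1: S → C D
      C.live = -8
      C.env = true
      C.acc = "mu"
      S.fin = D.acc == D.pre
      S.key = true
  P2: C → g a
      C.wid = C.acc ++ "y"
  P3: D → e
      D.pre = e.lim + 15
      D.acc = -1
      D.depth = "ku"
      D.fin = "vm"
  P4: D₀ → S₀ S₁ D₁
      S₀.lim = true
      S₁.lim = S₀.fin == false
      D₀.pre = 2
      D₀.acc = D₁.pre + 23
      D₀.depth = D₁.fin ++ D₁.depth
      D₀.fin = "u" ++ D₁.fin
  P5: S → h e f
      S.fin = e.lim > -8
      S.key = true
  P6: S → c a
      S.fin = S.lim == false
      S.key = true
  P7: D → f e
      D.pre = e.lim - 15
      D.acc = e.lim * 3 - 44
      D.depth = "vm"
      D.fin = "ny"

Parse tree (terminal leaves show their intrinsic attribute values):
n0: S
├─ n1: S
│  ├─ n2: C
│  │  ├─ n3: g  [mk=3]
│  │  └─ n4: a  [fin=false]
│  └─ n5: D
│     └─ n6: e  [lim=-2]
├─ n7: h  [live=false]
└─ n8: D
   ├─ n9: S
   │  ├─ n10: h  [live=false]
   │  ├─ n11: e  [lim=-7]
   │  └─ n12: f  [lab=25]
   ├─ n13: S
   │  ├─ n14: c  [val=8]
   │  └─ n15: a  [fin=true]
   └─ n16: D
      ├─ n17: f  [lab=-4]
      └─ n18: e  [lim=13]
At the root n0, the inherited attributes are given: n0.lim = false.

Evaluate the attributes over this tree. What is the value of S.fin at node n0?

false

1. n0.lim = false  [given at root]
2. n1.lim = true  [S₀.lim == false]
3. n2.live = -8  [-8]
4. n2.env = true  [true]
5. n2.acc = "mu"  ["mu"]
6. n3.mk = 3  [terminal]
7. n4.fin = false  [terminal]
8. n2.wid = "muy"  [C.acc ++ "y"]
9. n6.lim = -2  [terminal]
10. n5.pre = 13  [e.lim + 15]
11. n5.acc = -1  [-1]
12. n5.depth = "ku"  ["ku"]
13. n5.fin = "vm"  ["vm"]
14. n1.fin = false  [D.acc == D.pre]
15. n1.key = true  [true]
16. n7.live = false  [terminal]
17. n9.lim = true  [true]
18. n10.live = false  [terminal]
19. n11.lim = -7  [terminal]
20. n12.lab = 25  [terminal]
21. n9.fin = true  [e.lim > -8]
22. n9.key = true  [true]
23. n13.lim = false  [S₀.fin == false]
24. n14.val = 8  [terminal]
25. n15.fin = true  [terminal]
26. n13.fin = true  [S.lim == false]
27. n13.key = true  [true]
28. n17.lab = -4  [terminal]
29. n18.lim = 13  [terminal]
30. n16.pre = -2  [e.lim - 15]
31. n16.acc = -5  [e.lim * 3 - 44]
32. n16.depth = "vm"  ["vm"]
33. n16.fin = "ny"  ["ny"]
34. n8.pre = 2  [2]
35. n8.acc = 21  [D₁.pre + 23]
36. n8.depth = "nyvm"  [D₁.fin ++ D₁.depth]
37. n8.fin = "uny"  ["u" ++ D₁.fin]
38. n0.fin = false  [D.acc > 21]
39. n0.key = true  [S₀.lim == false]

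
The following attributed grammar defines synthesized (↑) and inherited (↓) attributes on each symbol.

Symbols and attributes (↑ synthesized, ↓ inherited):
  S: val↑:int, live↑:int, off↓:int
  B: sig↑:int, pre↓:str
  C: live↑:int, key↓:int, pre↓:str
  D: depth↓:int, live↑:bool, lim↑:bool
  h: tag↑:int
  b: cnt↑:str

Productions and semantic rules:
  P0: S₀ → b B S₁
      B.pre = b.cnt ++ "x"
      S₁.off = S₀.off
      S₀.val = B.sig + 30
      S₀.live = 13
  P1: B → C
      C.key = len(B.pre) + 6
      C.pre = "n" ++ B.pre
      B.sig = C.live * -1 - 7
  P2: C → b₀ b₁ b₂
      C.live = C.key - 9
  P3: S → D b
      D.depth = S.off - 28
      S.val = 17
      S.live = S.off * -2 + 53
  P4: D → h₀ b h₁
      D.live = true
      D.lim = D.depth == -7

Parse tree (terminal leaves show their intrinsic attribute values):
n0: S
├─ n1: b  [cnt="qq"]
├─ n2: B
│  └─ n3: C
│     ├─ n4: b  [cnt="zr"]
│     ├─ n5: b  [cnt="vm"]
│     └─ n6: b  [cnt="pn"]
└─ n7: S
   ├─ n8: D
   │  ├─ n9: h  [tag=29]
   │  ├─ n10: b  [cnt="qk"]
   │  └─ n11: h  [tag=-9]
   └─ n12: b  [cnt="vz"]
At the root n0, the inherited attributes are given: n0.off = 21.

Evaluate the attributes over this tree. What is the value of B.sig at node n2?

-7

1. n0.off = 21  [given at root]
2. n1.cnt = "qq"  [terminal]
3. n2.pre = "qqx"  [b.cnt ++ "x"]
4. n3.key = 9  [len(B.pre) + 6]
5. n3.pre = "nqqx"  ["n" ++ B.pre]
6. n4.cnt = "zr"  [terminal]
7. n5.cnt = "vm"  [terminal]
8. n6.cnt = "pn"  [terminal]
9. n3.live = 0  [C.key - 9]
10. n2.sig = -7  [C.live * -1 - 7]
11. n7.off = 21  [S₀.off]
12. n8.depth = -7  [S.off - 28]
13. n9.tag = 29  [terminal]
14. n10.cnt = "qk"  [terminal]
15. n11.tag = -9  [terminal]
16. n8.live = true  [true]
17. n8.lim = true  [D.depth == -7]
18. n12.cnt = "vz"  [terminal]
19. n7.val = 17  [17]
20. n7.live = 11  [S.off * -2 + 53]
21. n0.val = 23  [B.sig + 30]
22. n0.live = 13  [13]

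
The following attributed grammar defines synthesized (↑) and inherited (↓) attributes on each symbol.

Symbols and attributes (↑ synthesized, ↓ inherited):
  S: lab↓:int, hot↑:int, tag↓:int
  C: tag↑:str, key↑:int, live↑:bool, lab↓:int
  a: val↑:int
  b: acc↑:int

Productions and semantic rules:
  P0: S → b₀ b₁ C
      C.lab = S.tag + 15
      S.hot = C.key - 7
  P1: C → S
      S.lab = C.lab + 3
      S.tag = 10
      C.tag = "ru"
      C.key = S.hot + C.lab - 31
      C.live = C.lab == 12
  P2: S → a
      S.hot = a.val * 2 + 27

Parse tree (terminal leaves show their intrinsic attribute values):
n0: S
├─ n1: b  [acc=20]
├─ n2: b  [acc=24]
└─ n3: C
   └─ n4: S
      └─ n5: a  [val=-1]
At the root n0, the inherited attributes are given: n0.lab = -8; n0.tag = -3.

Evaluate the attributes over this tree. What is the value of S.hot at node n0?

1. n0.lab = -8  [given at root]
2. n0.tag = -3  [given at root]
3. n1.acc = 20  [terminal]
4. n2.acc = 24  [terminal]
5. n3.lab = 12  [S.tag + 15]
6. n4.lab = 15  [C.lab + 3]
7. n4.tag = 10  [10]
8. n5.val = -1  [terminal]
9. n4.hot = 25  [a.val * 2 + 27]
10. n3.tag = "ru"  ["ru"]
11. n3.key = 6  [S.hot + C.lab - 31]
12. n3.live = true  [C.lab == 12]
13. n0.hot = -1  [C.key - 7]

-1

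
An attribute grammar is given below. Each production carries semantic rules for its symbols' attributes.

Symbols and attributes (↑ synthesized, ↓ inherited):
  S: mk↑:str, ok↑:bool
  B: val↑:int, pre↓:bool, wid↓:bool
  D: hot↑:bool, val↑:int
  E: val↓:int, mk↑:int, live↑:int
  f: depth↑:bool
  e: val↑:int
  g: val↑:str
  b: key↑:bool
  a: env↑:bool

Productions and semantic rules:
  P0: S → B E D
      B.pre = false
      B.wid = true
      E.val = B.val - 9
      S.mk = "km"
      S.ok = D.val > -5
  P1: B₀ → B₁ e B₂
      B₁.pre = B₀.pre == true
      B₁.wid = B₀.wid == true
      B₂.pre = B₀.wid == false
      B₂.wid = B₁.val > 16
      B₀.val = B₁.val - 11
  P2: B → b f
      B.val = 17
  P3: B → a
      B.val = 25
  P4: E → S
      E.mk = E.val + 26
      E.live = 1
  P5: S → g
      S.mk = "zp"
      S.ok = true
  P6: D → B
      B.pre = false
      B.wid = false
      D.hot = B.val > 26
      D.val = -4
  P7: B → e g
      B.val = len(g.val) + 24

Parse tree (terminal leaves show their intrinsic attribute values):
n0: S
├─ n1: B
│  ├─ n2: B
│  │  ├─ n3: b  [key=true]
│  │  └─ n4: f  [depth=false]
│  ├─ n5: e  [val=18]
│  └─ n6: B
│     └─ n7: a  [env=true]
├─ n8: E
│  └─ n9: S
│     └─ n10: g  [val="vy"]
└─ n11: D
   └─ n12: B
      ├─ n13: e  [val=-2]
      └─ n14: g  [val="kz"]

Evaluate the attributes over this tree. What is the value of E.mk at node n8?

23

1. n1.pre = false  [false]
2. n1.wid = true  [true]
3. n2.pre = false  [B₀.pre == true]
4. n2.wid = true  [B₀.wid == true]
5. n3.key = true  [terminal]
6. n4.depth = false  [terminal]
7. n2.val = 17  [17]
8. n5.val = 18  [terminal]
9. n6.pre = false  [B₀.wid == false]
10. n6.wid = true  [B₁.val > 16]
11. n7.env = true  [terminal]
12. n6.val = 25  [25]
13. n1.val = 6  [B₁.val - 11]
14. n8.val = -3  [B.val - 9]
15. n10.val = "vy"  [terminal]
16. n9.mk = "zp"  ["zp"]
17. n9.ok = true  [true]
18. n8.mk = 23  [E.val + 26]
19. n8.live = 1  [1]
20. n12.pre = false  [false]
21. n12.wid = false  [false]
22. n13.val = -2  [terminal]
23. n14.val = "kz"  [terminal]
24. n12.val = 26  [len(g.val) + 24]
25. n11.hot = false  [B.val > 26]
26. n11.val = -4  [-4]
27. n0.mk = "km"  ["km"]
28. n0.ok = true  [D.val > -5]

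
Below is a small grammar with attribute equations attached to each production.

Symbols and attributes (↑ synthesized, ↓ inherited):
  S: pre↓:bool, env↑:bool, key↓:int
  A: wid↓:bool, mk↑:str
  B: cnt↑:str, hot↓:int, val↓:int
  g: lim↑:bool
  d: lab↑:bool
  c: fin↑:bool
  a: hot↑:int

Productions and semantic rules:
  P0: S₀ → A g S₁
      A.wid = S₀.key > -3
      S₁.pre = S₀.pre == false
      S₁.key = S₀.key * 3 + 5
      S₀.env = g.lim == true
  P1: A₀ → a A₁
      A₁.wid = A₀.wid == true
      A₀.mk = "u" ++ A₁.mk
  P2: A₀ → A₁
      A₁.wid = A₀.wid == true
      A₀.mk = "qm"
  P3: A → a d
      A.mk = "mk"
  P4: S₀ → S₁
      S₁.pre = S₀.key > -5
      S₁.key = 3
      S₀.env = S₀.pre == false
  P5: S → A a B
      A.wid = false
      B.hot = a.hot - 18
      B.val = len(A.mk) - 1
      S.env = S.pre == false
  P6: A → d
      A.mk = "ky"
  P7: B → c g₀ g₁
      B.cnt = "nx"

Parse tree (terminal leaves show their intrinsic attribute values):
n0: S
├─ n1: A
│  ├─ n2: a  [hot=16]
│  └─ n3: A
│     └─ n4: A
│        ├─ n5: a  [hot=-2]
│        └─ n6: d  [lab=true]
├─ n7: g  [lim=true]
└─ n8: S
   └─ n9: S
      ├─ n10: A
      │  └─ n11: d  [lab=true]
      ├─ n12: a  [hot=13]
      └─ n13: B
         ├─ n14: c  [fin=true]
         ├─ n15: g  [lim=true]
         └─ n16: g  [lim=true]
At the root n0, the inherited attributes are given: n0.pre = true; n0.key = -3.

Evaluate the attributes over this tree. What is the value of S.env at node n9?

1. n0.pre = true  [given at root]
2. n0.key = -3  [given at root]
3. n1.wid = false  [S₀.key > -3]
4. n2.hot = 16  [terminal]
5. n3.wid = false  [A₀.wid == true]
6. n4.wid = false  [A₀.wid == true]
7. n5.hot = -2  [terminal]
8. n6.lab = true  [terminal]
9. n4.mk = "mk"  ["mk"]
10. n3.mk = "qm"  ["qm"]
11. n1.mk = "uqm"  ["u" ++ A₁.mk]
12. n7.lim = true  [terminal]
13. n8.pre = false  [S₀.pre == false]
14. n8.key = -4  [S₀.key * 3 + 5]
15. n9.pre = true  [S₀.key > -5]
16. n9.key = 3  [3]
17. n10.wid = false  [false]
18. n11.lab = true  [terminal]
19. n10.mk = "ky"  ["ky"]
20. n12.hot = 13  [terminal]
21. n13.hot = -5  [a.hot - 18]
22. n13.val = 1  [len(A.mk) - 1]
23. n14.fin = true  [terminal]
24. n15.lim = true  [terminal]
25. n16.lim = true  [terminal]
26. n13.cnt = "nx"  ["nx"]
27. n9.env = false  [S.pre == false]
28. n8.env = true  [S₀.pre == false]
29. n0.env = true  [g.lim == true]

false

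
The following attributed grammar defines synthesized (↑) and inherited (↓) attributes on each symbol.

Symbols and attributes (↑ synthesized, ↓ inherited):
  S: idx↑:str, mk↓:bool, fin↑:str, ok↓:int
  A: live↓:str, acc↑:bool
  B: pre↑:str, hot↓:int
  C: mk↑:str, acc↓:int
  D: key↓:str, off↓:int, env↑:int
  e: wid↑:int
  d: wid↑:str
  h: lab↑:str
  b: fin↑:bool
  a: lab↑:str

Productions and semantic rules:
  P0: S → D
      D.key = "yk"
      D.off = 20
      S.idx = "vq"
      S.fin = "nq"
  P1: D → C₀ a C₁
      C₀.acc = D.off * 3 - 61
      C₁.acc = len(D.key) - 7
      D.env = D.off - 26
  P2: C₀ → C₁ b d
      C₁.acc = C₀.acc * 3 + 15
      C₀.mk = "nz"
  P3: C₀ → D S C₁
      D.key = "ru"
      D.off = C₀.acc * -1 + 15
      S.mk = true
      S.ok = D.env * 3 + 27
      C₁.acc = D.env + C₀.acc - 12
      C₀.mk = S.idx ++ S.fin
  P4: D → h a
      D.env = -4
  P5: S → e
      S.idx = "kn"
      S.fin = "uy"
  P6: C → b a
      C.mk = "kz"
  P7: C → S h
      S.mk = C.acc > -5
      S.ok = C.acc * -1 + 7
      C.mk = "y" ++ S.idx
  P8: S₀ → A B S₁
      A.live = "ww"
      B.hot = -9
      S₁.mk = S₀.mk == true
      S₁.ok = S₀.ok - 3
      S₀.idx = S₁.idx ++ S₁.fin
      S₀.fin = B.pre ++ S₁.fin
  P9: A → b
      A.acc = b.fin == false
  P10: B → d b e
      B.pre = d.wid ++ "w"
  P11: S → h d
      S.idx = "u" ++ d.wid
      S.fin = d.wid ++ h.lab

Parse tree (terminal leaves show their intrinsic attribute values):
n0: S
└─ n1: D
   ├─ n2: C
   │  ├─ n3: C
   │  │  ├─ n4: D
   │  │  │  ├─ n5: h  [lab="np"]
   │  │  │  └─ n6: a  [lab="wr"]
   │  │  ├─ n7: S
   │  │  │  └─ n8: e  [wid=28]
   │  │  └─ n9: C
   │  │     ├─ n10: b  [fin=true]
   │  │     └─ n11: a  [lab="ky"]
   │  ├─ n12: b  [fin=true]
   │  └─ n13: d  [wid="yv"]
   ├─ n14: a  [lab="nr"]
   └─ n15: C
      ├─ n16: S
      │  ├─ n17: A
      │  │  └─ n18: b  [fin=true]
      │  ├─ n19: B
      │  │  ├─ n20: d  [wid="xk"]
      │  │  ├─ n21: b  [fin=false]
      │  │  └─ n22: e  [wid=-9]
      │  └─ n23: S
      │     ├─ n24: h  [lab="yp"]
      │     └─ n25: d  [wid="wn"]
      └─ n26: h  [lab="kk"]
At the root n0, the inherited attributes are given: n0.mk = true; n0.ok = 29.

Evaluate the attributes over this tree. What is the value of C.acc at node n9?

1. n0.mk = true  [given at root]
2. n0.ok = 29  [given at root]
3. n1.key = "yk"  ["yk"]
4. n1.off = 20  [20]
5. n2.acc = -1  [D.off * 3 - 61]
6. n3.acc = 12  [C₀.acc * 3 + 15]
7. n4.key = "ru"  ["ru"]
8. n4.off = 3  [C₀.acc * -1 + 15]
9. n5.lab = "np"  [terminal]
10. n6.lab = "wr"  [terminal]
11. n4.env = -4  [-4]
12. n7.mk = true  [true]
13. n7.ok = 15  [D.env * 3 + 27]
14. n8.wid = 28  [terminal]
15. n7.idx = "kn"  ["kn"]
16. n7.fin = "uy"  ["uy"]
17. n9.acc = -4  [D.env + C₀.acc - 12]
18. n10.fin = true  [terminal]
19. n11.lab = "ky"  [terminal]
20. n9.mk = "kz"  ["kz"]
21. n3.mk = "knuy"  [S.idx ++ S.fin]
22. n12.fin = true  [terminal]
23. n13.wid = "yv"  [terminal]
24. n2.mk = "nz"  ["nz"]
25. n14.lab = "nr"  [terminal]
26. n15.acc = -5  [len(D.key) - 7]
27. n16.mk = false  [C.acc > -5]
28. n16.ok = 12  [C.acc * -1 + 7]
29. n17.live = "ww"  ["ww"]
30. n18.fin = true  [terminal]
31. n17.acc = false  [b.fin == false]
32. n19.hot = -9  [-9]
33. n20.wid = "xk"  [terminal]
34. n21.fin = false  [terminal]
35. n22.wid = -9  [terminal]
36. n19.pre = "xkw"  [d.wid ++ "w"]
37. n23.mk = false  [S₀.mk == true]
38. n23.ok = 9  [S₀.ok - 3]
39. n24.lab = "yp"  [terminal]
40. n25.wid = "wn"  [terminal]
41. n23.idx = "uwn"  ["u" ++ d.wid]
42. n23.fin = "wnyp"  [d.wid ++ h.lab]
43. n16.idx = "uwnwnyp"  [S₁.idx ++ S₁.fin]
44. n16.fin = "xkwwnyp"  [B.pre ++ S₁.fin]
45. n26.lab = "kk"  [terminal]
46. n15.mk = "yuwnwnyp"  ["y" ++ S.idx]
47. n1.env = -6  [D.off - 26]
48. n0.idx = "vq"  ["vq"]
49. n0.fin = "nq"  ["nq"]

-4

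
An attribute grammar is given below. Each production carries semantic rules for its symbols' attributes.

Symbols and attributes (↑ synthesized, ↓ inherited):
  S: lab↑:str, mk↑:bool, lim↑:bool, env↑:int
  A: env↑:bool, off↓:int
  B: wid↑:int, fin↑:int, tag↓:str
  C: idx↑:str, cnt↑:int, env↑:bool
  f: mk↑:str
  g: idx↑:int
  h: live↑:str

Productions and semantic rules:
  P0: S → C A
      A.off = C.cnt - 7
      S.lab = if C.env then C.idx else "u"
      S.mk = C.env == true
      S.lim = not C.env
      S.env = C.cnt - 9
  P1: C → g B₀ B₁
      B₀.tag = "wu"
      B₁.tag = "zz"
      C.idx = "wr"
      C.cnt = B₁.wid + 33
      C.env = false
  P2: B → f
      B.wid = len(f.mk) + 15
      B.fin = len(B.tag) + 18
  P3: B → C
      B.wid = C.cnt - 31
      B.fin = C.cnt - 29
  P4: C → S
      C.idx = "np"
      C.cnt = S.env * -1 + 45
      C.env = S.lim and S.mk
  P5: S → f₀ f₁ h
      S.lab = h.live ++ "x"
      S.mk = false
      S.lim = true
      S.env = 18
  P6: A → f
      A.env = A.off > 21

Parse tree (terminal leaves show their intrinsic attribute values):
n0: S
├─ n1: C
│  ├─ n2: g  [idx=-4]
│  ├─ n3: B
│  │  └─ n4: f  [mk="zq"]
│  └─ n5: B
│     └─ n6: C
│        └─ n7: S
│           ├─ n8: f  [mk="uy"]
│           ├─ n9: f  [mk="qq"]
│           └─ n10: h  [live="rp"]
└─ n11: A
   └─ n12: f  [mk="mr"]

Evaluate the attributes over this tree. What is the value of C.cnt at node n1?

29

1. n2.idx = -4  [terminal]
2. n3.tag = "wu"  ["wu"]
3. n4.mk = "zq"  [terminal]
4. n3.wid = 17  [len(f.mk) + 15]
5. n3.fin = 20  [len(B.tag) + 18]
6. n5.tag = "zz"  ["zz"]
7. n8.mk = "uy"  [terminal]
8. n9.mk = "qq"  [terminal]
9. n10.live = "rp"  [terminal]
10. n7.lab = "rpx"  [h.live ++ "x"]
11. n7.mk = false  [false]
12. n7.lim = true  [true]
13. n7.env = 18  [18]
14. n6.idx = "np"  ["np"]
15. n6.cnt = 27  [S.env * -1 + 45]
16. n6.env = false  [S.lim and S.mk]
17. n5.wid = -4  [C.cnt - 31]
18. n5.fin = -2  [C.cnt - 29]
19. n1.idx = "wr"  ["wr"]
20. n1.cnt = 29  [B₁.wid + 33]
21. n1.env = false  [false]
22. n11.off = 22  [C.cnt - 7]
23. n12.mk = "mr"  [terminal]
24. n11.env = true  [A.off > 21]
25. n0.lab = "u"  [if C.env then C.idx else "u"]
26. n0.mk = false  [C.env == true]
27. n0.lim = true  [not C.env]
28. n0.env = 20  [C.cnt - 9]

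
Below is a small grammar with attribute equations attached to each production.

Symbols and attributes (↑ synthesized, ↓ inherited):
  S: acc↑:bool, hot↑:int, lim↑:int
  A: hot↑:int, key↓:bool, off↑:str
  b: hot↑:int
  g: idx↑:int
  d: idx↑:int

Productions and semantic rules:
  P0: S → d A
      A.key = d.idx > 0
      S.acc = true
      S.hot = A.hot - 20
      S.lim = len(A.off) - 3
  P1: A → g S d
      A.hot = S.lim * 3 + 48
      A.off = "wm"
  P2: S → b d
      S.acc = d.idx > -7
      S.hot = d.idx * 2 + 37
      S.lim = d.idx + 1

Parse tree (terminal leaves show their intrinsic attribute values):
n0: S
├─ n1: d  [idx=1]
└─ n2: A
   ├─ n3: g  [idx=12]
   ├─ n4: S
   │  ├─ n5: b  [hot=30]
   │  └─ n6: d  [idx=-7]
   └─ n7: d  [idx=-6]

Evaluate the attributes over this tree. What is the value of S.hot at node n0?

10

1. n1.idx = 1  [terminal]
2. n2.key = true  [d.idx > 0]
3. n3.idx = 12  [terminal]
4. n5.hot = 30  [terminal]
5. n6.idx = -7  [terminal]
6. n4.acc = false  [d.idx > -7]
7. n4.hot = 23  [d.idx * 2 + 37]
8. n4.lim = -6  [d.idx + 1]
9. n7.idx = -6  [terminal]
10. n2.hot = 30  [S.lim * 3 + 48]
11. n2.off = "wm"  ["wm"]
12. n0.acc = true  [true]
13. n0.hot = 10  [A.hot - 20]
14. n0.lim = -1  [len(A.off) - 3]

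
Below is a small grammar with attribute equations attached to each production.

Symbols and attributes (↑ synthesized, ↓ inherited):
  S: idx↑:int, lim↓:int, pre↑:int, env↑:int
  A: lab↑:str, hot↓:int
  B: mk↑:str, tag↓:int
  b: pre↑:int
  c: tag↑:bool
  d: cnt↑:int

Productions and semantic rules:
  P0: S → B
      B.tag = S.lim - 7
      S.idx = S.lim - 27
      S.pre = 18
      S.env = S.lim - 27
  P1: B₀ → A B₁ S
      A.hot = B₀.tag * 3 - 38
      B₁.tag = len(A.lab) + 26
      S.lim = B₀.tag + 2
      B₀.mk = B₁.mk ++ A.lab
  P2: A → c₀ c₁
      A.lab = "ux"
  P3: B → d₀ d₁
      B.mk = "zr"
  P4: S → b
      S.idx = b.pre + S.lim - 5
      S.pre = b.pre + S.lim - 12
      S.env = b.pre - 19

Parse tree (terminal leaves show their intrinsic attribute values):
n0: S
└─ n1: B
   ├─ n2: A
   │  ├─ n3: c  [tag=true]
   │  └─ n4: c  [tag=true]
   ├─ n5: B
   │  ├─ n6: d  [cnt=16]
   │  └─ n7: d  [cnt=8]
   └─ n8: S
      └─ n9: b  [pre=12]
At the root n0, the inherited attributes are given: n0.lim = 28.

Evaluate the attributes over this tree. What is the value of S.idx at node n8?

30

1. n0.lim = 28  [given at root]
2. n1.tag = 21  [S.lim - 7]
3. n2.hot = 25  [B₀.tag * 3 - 38]
4. n3.tag = true  [terminal]
5. n4.tag = true  [terminal]
6. n2.lab = "ux"  ["ux"]
7. n5.tag = 28  [len(A.lab) + 26]
8. n6.cnt = 16  [terminal]
9. n7.cnt = 8  [terminal]
10. n5.mk = "zr"  ["zr"]
11. n8.lim = 23  [B₀.tag + 2]
12. n9.pre = 12  [terminal]
13. n8.idx = 30  [b.pre + S.lim - 5]
14. n8.pre = 23  [b.pre + S.lim - 12]
15. n8.env = -7  [b.pre - 19]
16. n1.mk = "zrux"  [B₁.mk ++ A.lab]
17. n0.idx = 1  [S.lim - 27]
18. n0.pre = 18  [18]
19. n0.env = 1  [S.lim - 27]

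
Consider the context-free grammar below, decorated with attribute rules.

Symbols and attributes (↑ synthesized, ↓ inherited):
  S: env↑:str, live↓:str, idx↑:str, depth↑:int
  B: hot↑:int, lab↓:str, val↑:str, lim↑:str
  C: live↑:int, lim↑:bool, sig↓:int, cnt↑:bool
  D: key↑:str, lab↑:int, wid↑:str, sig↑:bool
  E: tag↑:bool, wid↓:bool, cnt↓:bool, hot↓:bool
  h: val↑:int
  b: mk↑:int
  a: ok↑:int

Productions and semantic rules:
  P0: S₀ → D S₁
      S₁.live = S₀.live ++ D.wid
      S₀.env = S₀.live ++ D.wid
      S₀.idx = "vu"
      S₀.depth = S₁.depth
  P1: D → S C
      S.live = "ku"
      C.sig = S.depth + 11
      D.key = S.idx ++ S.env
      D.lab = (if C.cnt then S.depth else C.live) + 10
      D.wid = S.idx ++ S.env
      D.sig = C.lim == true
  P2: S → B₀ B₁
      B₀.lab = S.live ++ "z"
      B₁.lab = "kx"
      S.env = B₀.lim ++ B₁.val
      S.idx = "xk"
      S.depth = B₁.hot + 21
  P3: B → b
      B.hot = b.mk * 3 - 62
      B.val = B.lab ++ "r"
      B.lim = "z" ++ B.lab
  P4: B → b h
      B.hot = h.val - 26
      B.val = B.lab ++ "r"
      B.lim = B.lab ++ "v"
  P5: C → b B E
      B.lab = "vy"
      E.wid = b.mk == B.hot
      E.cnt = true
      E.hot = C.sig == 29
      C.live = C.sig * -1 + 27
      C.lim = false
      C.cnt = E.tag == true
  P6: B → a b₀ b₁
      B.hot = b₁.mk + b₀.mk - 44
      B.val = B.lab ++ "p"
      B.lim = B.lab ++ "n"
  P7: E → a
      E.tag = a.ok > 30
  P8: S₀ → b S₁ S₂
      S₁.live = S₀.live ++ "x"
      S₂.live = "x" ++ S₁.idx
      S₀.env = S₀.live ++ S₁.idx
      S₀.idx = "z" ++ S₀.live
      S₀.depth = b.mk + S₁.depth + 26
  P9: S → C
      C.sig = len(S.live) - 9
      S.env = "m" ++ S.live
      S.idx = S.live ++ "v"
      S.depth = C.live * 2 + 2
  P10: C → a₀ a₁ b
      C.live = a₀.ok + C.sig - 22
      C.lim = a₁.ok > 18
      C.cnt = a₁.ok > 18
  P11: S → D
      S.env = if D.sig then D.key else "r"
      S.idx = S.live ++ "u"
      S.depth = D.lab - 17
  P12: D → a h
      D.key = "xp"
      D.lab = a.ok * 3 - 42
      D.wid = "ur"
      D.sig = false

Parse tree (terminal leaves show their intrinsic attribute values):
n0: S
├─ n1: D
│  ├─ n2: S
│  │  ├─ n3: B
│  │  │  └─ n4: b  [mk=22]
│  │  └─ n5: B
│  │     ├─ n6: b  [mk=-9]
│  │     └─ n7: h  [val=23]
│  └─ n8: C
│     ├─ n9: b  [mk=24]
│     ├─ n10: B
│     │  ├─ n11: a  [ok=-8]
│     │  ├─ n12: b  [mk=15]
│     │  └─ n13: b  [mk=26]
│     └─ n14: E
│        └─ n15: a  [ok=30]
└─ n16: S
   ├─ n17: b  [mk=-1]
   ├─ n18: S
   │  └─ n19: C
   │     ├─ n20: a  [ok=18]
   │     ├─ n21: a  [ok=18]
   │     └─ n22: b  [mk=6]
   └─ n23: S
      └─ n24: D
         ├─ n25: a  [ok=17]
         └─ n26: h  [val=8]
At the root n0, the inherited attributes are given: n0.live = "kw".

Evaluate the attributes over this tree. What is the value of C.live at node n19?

1. n0.live = "kw"  [given at root]
2. n2.live = "ku"  ["ku"]
3. n3.lab = "kuz"  [S.live ++ "z"]
4. n4.mk = 22  [terminal]
5. n3.hot = 4  [b.mk * 3 - 62]
6. n3.val = "kuzr"  [B.lab ++ "r"]
7. n3.lim = "zkuz"  ["z" ++ B.lab]
8. n5.lab = "kx"  ["kx"]
9. n6.mk = -9  [terminal]
10. n7.val = 23  [terminal]
11. n5.hot = -3  [h.val - 26]
12. n5.val = "kxr"  [B.lab ++ "r"]
13. n5.lim = "kxv"  [B.lab ++ "v"]
14. n2.env = "zkuzkxr"  [B₀.lim ++ B₁.val]
15. n2.idx = "xk"  ["xk"]
16. n2.depth = 18  [B₁.hot + 21]
17. n8.sig = 29  [S.depth + 11]
18. n9.mk = 24  [terminal]
19. n10.lab = "vy"  ["vy"]
20. n11.ok = -8  [terminal]
21. n12.mk = 15  [terminal]
22. n13.mk = 26  [terminal]
23. n10.hot = -3  [b₁.mk + b₀.mk - 44]
24. n10.val = "vyp"  [B.lab ++ "p"]
25. n10.lim = "vyn"  [B.lab ++ "n"]
26. n14.wid = false  [b.mk == B.hot]
27. n14.cnt = true  [true]
28. n14.hot = true  [C.sig == 29]
29. n15.ok = 30  [terminal]
30. n14.tag = false  [a.ok > 30]
31. n8.live = -2  [C.sig * -1 + 27]
32. n8.lim = false  [false]
33. n8.cnt = false  [E.tag == true]
34. n1.key = "xkzkuzkxr"  [S.idx ++ S.env]
35. n1.lab = 8  [(if C.cnt then S.depth else C.live) + 10]
36. n1.wid = "xkzkuzkxr"  [S.idx ++ S.env]
37. n1.sig = false  [C.lim == true]
38. n16.live = "kwxkzkuzkxr"  [S₀.live ++ D.wid]
39. n17.mk = -1  [terminal]
40. n18.live = "kwxkzkuzkxrx"  [S₀.live ++ "x"]
41. n19.sig = 3  [len(S.live) - 9]
42. n20.ok = 18  [terminal]
43. n21.ok = 18  [terminal]
44. n22.mk = 6  [terminal]
45. n19.live = -1  [a₀.ok + C.sig - 22]
46. n19.lim = false  [a₁.ok > 18]
47. n19.cnt = false  [a₁.ok > 18]
48. n18.env = "mkwxkzkuzkxrx"  ["m" ++ S.live]
49. n18.idx = "kwxkzkuzkxrxv"  [S.live ++ "v"]
50. n18.depth = 0  [C.live * 2 + 2]
51. n23.live = "xkwxkzkuzkxrxv"  ["x" ++ S₁.idx]
52. n25.ok = 17  [terminal]
53. n26.val = 8  [terminal]
54. n24.key = "xp"  ["xp"]
55. n24.lab = 9  [a.ok * 3 - 42]
56. n24.wid = "ur"  ["ur"]
57. n24.sig = false  [false]
58. n23.env = "r"  [if D.sig then D.key else "r"]
59. n23.idx = "xkwxkzkuzkxrxvu"  [S.live ++ "u"]
60. n23.depth = -8  [D.lab - 17]
61. n16.env = "kwxkzkuzkxrkwxkzkuzkxrxv"  [S₀.live ++ S₁.idx]
62. n16.idx = "zkwxkzkuzkxr"  ["z" ++ S₀.live]
63. n16.depth = 25  [b.mk + S₁.depth + 26]
64. n0.env = "kwxkzkuzkxr"  [S₀.live ++ D.wid]
65. n0.idx = "vu"  ["vu"]
66. n0.depth = 25  [S₁.depth]

-1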